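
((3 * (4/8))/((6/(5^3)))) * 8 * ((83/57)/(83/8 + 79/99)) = 32.58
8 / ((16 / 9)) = 9 / 2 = 4.50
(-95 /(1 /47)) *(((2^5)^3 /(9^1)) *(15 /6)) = -365772800 /9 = -40641422.22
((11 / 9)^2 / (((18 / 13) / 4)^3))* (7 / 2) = 7443436 / 59049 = 126.06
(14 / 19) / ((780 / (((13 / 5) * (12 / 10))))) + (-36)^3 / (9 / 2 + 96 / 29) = -2142286943 / 358625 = -5973.61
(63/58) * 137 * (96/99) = 46032/319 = 144.30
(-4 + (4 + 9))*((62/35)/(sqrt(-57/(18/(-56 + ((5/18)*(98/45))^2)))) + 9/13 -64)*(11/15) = -27159/65 + 165726*sqrt(41611710)/1213674875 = -416.95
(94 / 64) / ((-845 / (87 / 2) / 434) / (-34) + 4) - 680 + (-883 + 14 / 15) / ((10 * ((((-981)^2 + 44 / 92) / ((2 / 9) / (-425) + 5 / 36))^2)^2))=-3443947048999088700203933291211656696738736754212786587099 / 5067363396080620258712198974090002293462666160000000000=-679.63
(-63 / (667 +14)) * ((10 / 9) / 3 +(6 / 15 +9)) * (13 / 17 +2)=-433951 / 173655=-2.50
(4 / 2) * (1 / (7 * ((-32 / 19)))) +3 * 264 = 88685 / 112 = 791.83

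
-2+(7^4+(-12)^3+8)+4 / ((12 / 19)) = 2056 / 3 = 685.33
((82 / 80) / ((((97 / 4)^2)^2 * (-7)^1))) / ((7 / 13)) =-17056 / 21689673845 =-0.00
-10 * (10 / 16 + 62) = -2505 / 4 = -626.25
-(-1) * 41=41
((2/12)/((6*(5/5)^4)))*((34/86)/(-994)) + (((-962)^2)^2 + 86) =1317824656504658047/1538712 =856446597222.00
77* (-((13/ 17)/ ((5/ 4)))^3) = -10826816/ 614125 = -17.63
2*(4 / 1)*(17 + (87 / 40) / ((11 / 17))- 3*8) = -1601 / 55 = -29.11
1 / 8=0.12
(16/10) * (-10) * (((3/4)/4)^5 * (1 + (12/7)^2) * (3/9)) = -15633/3211264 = -0.00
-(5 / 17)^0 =-1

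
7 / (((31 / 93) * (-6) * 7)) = -1 / 2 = -0.50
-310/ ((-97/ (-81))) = -25110/ 97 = -258.87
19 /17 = 1.12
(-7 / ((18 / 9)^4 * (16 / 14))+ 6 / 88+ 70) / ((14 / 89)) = 8732413 / 19712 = 443.00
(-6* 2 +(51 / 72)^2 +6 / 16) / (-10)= 6407 / 5760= 1.11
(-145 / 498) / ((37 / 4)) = -290 / 9213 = -0.03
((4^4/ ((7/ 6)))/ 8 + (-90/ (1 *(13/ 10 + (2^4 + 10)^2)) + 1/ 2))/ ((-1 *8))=-2635643/ 758576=-3.47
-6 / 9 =-2 / 3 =-0.67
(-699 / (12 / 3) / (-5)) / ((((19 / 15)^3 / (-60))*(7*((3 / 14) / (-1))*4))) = 2359125 / 13718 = 171.97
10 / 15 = 2 / 3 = 0.67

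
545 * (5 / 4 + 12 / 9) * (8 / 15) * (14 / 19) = 94612 / 171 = 553.29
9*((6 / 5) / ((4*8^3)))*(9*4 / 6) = 0.03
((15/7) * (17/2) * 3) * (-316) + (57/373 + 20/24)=-17266.16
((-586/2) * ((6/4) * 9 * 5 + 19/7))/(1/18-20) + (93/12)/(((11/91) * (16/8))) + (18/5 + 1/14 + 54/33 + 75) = 1143.87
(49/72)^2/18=2401/93312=0.03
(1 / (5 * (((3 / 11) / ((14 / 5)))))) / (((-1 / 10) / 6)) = -616 / 5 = -123.20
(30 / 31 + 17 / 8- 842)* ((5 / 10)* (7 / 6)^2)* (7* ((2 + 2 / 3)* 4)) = -71360807 / 1674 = -42628.92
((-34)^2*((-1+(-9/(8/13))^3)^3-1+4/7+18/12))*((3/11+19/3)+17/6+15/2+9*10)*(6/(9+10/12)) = -88076082139090218785757345/38109446144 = -2311135192211577.97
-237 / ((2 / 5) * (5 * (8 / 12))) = -711 / 4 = -177.75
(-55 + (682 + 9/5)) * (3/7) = 269.49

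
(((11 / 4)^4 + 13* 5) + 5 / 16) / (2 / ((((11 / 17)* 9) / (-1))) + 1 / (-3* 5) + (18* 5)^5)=15523695 / 748268927948032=0.00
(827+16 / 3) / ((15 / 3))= 2497 / 15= 166.47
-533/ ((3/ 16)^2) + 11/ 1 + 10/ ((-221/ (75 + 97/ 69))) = -693220127/ 45747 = -15153.35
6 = 6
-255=-255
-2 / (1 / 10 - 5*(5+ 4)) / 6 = 0.01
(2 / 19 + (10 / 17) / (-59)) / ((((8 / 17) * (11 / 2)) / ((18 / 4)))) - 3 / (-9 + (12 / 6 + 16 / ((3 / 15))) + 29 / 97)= 3645803 / 29224470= 0.12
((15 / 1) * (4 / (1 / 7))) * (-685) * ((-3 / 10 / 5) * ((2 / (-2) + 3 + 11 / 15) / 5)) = 235914 / 25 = 9436.56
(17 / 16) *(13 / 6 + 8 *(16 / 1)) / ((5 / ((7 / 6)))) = 92939 / 2880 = 32.27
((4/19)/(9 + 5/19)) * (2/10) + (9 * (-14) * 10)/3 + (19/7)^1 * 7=-401.00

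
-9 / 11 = -0.82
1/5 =0.20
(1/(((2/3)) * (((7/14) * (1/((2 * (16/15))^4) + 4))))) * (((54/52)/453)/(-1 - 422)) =-1572864/391641394469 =-0.00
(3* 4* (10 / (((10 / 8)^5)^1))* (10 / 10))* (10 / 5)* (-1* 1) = -49152 / 625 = -78.64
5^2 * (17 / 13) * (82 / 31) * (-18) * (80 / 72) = -697000 / 403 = -1729.53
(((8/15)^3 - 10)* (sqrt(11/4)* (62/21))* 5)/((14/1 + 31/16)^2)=-0.95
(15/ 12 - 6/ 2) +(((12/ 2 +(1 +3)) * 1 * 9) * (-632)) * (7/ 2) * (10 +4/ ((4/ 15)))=-19908007/ 4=-4977001.75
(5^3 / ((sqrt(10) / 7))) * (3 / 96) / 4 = 175 * sqrt(10) / 256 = 2.16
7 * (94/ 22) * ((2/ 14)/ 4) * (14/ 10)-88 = -19031/ 220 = -86.50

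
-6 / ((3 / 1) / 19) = -38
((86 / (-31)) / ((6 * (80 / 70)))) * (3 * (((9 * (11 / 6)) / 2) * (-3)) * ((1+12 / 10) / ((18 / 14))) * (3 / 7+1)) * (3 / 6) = 36421 / 992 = 36.71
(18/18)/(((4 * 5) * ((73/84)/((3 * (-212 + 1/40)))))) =-534177/14600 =-36.59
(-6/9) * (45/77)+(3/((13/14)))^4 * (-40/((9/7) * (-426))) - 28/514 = 301469395252/40128747659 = 7.51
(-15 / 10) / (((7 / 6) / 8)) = -72 / 7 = -10.29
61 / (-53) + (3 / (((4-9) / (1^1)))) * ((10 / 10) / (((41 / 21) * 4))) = -53359 / 43460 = -1.23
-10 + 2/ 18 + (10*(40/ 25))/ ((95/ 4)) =-7879/ 855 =-9.22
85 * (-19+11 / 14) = -1548.21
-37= -37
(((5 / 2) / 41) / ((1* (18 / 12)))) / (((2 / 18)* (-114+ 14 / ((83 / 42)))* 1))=-0.00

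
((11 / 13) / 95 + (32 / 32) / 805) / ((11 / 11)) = 2018 / 198835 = 0.01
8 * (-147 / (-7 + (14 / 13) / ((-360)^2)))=141523200 / 842399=168.00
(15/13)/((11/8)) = 120/143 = 0.84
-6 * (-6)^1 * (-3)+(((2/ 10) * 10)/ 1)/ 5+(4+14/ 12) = -3073/ 30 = -102.43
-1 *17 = -17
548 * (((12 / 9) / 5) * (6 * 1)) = 4384 / 5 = 876.80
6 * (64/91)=384/91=4.22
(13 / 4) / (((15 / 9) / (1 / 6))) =13 / 40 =0.32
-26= -26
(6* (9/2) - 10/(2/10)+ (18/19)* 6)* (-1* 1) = 329/19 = 17.32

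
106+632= 738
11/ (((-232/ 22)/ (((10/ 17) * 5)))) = -3025/ 986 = -3.07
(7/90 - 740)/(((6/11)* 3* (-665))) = 732523/1077300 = 0.68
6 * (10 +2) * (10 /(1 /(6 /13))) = 332.31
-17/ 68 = -1/ 4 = -0.25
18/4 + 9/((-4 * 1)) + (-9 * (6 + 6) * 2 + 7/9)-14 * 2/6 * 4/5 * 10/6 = -7891/36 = -219.19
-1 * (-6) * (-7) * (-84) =3528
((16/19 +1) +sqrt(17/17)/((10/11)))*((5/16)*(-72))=-5031/76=-66.20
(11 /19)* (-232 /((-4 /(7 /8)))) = 2233 /76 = 29.38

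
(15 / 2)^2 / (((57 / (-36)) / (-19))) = 675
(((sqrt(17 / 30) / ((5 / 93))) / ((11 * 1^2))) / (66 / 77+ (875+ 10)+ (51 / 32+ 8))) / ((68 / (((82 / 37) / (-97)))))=-71176 * sqrt(510) / 3365463352075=-0.00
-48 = -48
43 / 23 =1.87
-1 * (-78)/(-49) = -78/49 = -1.59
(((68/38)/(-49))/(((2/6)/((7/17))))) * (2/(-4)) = 3/133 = 0.02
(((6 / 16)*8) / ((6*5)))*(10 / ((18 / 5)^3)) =125 / 5832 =0.02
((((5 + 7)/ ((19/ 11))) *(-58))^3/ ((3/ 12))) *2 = -523401494.58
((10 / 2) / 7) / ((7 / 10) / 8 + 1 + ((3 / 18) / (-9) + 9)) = 10800 / 152243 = 0.07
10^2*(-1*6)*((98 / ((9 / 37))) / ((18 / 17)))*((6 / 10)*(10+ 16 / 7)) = -15146320 / 9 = -1682924.44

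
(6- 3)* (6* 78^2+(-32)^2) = 112584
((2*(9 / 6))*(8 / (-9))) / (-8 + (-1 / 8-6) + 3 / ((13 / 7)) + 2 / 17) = 14144 / 65727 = 0.22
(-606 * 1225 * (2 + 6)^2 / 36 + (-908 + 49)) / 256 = -5158.56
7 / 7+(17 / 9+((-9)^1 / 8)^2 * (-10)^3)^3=-753297759658421 / 373248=-2018223164.38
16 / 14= 8 / 7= 1.14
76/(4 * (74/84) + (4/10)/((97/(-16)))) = 387030/17609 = 21.98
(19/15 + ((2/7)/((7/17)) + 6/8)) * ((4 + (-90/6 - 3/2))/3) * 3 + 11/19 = -744119/22344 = -33.30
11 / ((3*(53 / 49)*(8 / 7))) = 3773 / 1272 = 2.97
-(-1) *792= 792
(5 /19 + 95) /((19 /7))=12670 /361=35.10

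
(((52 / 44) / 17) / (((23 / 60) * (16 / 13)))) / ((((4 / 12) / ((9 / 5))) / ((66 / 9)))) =4563 / 782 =5.84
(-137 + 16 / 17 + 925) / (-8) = -3353 / 34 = -98.62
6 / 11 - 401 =-4405 / 11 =-400.45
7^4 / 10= 2401 / 10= 240.10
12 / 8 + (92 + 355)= 448.50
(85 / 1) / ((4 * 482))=85 / 1928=0.04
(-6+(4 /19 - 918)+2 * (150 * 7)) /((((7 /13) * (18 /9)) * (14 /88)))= 6391528 /931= 6865.23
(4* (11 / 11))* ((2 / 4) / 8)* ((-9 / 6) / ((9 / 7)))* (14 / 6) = -49 / 72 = -0.68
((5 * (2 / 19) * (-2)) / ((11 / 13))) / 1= -260 / 209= -1.24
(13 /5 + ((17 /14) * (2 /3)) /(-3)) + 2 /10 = 797 /315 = 2.53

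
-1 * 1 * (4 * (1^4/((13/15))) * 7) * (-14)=5880/13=452.31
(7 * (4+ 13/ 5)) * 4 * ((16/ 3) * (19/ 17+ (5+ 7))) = 1098944/ 85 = 12928.75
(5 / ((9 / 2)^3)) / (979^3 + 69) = 0.00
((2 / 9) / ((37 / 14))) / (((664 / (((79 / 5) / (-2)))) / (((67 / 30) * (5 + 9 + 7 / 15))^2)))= -116894534113 / 111937950000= -1.04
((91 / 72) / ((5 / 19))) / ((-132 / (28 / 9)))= -12103 / 106920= -0.11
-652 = -652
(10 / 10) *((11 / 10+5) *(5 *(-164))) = -5002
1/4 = 0.25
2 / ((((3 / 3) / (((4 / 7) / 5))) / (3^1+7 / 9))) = 272 / 315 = 0.86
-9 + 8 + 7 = 6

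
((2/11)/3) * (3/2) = 1/11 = 0.09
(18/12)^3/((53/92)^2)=28566/2809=10.17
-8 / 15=-0.53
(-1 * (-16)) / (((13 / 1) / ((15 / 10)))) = 24 / 13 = 1.85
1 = 1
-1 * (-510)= 510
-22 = -22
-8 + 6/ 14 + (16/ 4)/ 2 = -39/ 7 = -5.57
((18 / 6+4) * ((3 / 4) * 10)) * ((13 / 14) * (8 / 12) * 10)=325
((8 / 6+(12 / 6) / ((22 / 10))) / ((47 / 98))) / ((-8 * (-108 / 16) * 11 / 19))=68894 / 460647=0.15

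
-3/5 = -0.60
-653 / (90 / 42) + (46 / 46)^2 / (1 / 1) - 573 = -13151 / 15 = -876.73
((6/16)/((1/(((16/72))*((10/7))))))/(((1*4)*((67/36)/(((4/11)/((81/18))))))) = 20/15477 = 0.00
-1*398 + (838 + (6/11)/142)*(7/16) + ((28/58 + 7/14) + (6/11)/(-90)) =-30.40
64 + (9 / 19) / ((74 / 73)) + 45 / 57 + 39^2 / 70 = 112646 / 1295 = 86.99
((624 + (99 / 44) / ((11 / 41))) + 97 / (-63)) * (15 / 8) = 8743535 / 7392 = 1182.84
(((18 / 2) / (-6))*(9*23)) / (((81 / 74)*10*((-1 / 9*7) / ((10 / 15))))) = 851 / 35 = 24.31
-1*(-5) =5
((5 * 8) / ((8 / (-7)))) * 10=-350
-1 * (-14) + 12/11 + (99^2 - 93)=106954/11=9723.09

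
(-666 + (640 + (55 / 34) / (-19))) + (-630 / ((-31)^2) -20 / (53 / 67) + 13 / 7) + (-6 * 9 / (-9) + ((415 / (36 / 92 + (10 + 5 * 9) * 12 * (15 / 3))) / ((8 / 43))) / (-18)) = -55644011963537603 / 1258796660013648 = -44.20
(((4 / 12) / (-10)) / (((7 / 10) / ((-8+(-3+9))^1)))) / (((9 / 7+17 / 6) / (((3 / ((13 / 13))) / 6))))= 2 / 173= 0.01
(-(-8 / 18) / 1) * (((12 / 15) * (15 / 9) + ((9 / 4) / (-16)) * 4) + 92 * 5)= 22117 / 108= 204.79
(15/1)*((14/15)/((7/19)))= 38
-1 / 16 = -0.06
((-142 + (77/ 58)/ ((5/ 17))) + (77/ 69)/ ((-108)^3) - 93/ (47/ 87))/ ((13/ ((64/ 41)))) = -183415682045683/ 4933253724165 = -37.18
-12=-12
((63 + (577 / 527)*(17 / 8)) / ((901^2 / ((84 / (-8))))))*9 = -0.01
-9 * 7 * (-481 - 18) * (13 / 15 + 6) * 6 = 6476022 / 5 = 1295204.40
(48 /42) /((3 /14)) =16 /3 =5.33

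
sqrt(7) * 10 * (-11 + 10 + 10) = 90 * sqrt(7) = 238.12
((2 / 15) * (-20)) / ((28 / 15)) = -10 / 7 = -1.43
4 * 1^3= 4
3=3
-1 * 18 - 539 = -557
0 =0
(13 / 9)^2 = 2.09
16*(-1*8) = -128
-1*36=-36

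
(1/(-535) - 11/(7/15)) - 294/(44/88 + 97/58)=-1785316/11235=-158.91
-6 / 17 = -0.35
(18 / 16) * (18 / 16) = 81 / 64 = 1.27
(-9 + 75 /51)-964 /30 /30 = -32897 /3825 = -8.60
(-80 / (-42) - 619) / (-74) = 8.34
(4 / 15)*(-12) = -16 / 5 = -3.20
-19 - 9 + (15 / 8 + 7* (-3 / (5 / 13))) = -3229 / 40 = -80.72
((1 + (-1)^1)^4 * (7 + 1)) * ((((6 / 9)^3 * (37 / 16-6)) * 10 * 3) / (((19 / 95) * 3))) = 0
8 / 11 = 0.73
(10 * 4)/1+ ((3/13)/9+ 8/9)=4787/117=40.91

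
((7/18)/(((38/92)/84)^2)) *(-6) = -96503.67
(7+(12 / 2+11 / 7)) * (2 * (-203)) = -5916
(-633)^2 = 400689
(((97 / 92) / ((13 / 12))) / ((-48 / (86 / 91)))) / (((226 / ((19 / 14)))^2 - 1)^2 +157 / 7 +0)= -543568891 / 21813088285230073312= -0.00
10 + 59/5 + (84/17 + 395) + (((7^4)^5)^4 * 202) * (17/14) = 845151140760748219457978975611491208266962044489136937476865394916250983/85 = 9942954597185273170093870000000000000000000000000000000000000000000000.00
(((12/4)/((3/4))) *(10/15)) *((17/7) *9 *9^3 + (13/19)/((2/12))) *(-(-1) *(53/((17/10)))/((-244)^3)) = -0.09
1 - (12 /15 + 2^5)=-159 /5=-31.80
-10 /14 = -5 /7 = -0.71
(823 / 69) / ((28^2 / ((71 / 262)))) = 58433 / 14173152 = 0.00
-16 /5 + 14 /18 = -109 /45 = -2.42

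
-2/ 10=-1/ 5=-0.20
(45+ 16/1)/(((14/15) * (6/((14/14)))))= 305/28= 10.89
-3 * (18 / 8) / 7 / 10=-0.10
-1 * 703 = -703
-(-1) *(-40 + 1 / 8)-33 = -583 / 8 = -72.88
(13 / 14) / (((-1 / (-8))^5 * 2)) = 106496 / 7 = 15213.71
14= 14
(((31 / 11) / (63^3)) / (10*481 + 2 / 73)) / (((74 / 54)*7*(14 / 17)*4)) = 38471 / 518810516265888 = 0.00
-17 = -17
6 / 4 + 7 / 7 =5 / 2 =2.50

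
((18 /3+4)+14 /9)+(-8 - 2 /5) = 142 /45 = 3.16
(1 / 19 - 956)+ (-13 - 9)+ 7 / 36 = -668783 / 684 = -977.75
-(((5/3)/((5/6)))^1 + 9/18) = -5/2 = -2.50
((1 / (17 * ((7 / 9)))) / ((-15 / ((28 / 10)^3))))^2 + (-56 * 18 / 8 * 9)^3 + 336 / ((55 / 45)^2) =-19919679405048284904 / 13659765625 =-1458273879.06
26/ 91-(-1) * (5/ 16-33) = -3629/ 112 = -32.40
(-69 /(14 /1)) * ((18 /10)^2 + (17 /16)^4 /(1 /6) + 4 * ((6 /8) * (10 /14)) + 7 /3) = -6078641089 /80281600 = -75.72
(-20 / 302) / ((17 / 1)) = -10 / 2567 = -0.00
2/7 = 0.29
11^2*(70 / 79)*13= 110110 / 79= 1393.80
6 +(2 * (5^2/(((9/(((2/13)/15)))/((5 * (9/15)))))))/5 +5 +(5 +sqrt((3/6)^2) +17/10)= 10667/585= 18.23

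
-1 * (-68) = 68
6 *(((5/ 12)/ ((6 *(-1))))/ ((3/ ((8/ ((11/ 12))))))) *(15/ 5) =-40/ 11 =-3.64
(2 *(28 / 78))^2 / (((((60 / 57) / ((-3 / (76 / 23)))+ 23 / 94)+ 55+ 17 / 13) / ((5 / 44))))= 2118760 / 2003697267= 0.00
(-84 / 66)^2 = 196 / 121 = 1.62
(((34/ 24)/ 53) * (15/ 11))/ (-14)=-85/ 32648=-0.00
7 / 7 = 1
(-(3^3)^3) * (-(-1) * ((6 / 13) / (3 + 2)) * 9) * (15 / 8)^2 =-23914845 / 416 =-57487.61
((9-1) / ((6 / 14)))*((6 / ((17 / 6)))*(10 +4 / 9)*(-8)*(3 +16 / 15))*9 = -10275328 / 85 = -120886.21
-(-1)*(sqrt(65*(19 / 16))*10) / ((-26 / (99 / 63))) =-55*sqrt(1235) / 364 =-5.31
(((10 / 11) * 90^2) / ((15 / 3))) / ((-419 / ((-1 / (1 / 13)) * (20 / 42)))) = 702000 / 32263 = 21.76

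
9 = 9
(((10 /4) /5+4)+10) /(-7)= -29 /14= -2.07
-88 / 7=-12.57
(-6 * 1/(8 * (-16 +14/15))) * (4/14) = 45/3164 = 0.01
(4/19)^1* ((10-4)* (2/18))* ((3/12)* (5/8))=0.02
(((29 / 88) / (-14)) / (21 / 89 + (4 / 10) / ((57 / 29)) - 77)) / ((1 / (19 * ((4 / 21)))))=4658705 / 4186861448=0.00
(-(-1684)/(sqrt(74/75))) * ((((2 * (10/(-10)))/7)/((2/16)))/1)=-67360 * sqrt(222)/259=-3875.06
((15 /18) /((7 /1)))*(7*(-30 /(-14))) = 25 /14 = 1.79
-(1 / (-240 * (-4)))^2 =-1 / 921600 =-0.00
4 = 4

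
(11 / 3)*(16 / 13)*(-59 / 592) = -649 / 1443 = -0.45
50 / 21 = 2.38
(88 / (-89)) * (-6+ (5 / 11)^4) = 5.89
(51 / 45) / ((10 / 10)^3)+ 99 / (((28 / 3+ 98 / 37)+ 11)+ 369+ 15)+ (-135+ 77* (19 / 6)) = 29872399 / 271050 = 110.21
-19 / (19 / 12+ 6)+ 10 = 682 / 91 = 7.49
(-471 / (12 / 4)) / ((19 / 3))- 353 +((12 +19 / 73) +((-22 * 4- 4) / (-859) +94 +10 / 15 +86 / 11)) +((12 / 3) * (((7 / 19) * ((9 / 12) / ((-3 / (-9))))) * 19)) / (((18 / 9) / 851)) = 2087241855467 / 78634578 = 26543.56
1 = 1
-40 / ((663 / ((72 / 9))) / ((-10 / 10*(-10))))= -3200 / 663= -4.83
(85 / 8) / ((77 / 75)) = 6375 / 616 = 10.35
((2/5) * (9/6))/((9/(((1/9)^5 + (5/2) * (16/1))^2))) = 5578859765521/52301766015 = 106.67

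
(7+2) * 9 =81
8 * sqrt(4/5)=16 * sqrt(5)/5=7.16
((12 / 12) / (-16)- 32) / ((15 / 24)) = -51.30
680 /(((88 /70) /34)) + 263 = 205193 /11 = 18653.91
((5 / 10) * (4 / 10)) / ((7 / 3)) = 3 / 35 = 0.09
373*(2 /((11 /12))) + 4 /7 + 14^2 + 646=127542 /77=1656.39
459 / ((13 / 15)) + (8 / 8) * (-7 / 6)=41219 / 78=528.45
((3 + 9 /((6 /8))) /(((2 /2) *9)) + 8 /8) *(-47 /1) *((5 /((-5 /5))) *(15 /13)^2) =141000 /169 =834.32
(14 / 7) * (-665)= -1330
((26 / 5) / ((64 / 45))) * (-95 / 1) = -11115 / 32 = -347.34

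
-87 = -87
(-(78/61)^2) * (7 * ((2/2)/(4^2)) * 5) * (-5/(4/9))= 2395575/59536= 40.24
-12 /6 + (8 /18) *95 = 40.22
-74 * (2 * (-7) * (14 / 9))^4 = -109208390144 / 6561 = -16645083.09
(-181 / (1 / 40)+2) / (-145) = 7238 / 145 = 49.92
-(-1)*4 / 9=4 / 9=0.44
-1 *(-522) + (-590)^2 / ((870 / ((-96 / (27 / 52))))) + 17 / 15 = -287571133 / 3915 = -73453.67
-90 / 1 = -90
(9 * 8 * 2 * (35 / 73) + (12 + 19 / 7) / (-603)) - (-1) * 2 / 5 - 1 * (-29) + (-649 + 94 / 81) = -7618288471 / 13865985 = -549.42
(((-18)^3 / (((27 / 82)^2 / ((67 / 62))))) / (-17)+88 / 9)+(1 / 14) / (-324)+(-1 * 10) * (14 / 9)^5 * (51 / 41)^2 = 1070294000498449 / 325489057992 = 3288.26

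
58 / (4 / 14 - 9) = -406 / 61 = -6.66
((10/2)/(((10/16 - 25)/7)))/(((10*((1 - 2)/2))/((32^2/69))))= 57344/13455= 4.26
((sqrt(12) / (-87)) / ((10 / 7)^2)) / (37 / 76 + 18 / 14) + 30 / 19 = 30 / 19 - 13034 * sqrt(3) / 2051025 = 1.57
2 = 2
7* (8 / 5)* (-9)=-504 / 5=-100.80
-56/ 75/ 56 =-1/ 75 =-0.01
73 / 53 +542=28799 / 53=543.38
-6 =-6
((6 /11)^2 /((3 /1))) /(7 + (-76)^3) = -4 /17705083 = -0.00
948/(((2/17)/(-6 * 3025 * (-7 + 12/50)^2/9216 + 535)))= 22949343817/6400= 3585834.97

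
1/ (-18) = -1/ 18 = -0.06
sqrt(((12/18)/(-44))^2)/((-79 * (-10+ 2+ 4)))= 1/20856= 0.00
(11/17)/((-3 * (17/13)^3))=-24167/250563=-0.10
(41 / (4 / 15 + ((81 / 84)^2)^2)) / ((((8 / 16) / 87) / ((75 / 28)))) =176181264000 / 10430239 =16891.39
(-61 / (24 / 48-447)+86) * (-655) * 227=-11436850200 / 893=-12807223.07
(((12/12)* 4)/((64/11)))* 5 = 55/16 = 3.44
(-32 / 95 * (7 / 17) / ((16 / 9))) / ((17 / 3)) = -378 / 27455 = -0.01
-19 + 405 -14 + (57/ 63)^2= 372.82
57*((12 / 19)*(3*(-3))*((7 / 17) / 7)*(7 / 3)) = -756 / 17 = -44.47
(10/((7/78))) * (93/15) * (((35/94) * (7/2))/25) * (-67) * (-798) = 452482758/235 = 1925458.54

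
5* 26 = 130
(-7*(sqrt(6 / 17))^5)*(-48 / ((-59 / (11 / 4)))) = -33264*sqrt(102) / 289867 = -1.16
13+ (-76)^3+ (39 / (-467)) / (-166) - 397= -34060065881 / 77522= -439360.00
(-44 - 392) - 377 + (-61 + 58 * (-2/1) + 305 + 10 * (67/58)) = -19530/29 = -673.45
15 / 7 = 2.14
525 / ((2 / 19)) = 9975 / 2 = 4987.50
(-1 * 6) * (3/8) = -2.25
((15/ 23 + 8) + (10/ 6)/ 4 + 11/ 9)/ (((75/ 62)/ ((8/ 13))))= 1056604/ 201825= 5.24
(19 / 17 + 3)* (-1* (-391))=1610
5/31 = 0.16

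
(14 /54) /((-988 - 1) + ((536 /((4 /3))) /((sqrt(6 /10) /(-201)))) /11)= -0.00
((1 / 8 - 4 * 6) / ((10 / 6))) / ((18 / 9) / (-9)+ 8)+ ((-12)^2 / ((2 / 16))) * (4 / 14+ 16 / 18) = 3783643 / 2800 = 1351.30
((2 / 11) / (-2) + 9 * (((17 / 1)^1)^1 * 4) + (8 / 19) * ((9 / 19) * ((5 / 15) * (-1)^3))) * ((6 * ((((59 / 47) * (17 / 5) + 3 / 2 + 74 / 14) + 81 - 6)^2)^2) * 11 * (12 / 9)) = 15610017720858190551511369067 / 5286896479051250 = 2952586225720.74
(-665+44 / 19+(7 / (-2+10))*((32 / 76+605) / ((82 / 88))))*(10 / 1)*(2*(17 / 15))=-4988854 / 2337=-2134.73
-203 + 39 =-164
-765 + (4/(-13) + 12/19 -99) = -213328/247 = -863.68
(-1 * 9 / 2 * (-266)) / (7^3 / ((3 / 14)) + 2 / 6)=1197 / 1601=0.75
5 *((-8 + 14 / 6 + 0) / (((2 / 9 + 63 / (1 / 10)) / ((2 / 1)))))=-0.09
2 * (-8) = -16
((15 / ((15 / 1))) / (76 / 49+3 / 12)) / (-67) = -196 / 23651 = -0.01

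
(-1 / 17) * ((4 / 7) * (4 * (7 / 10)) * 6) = -48 / 85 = -0.56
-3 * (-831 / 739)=2493 / 739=3.37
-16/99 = -0.16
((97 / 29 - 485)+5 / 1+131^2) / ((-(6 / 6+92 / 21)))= -10160766 / 3277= -3100.63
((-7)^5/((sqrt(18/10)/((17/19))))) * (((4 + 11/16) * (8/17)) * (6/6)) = -420175 * sqrt(5)/38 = -24724.73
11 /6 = 1.83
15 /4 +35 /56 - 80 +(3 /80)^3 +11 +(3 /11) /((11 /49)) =-3928380733 /61952000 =-63.41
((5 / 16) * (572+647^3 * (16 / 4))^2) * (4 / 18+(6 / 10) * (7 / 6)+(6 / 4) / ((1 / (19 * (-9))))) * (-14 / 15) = 11811084640081381221784 / 135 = 87489515852454675716.92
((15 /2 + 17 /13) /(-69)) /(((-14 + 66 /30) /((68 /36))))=19465 /952614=0.02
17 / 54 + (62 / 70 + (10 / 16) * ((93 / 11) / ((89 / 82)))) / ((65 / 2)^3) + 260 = 10175139645161 / 39087798750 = 260.31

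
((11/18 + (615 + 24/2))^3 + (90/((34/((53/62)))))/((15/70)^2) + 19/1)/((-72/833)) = -37230271341860023/13017024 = -2860121587.07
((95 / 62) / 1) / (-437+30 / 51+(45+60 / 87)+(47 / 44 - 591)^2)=45336280 / 10285602828251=0.00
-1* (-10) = 10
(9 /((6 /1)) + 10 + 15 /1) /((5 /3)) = 159 /10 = 15.90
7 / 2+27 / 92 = 349 / 92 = 3.79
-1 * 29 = -29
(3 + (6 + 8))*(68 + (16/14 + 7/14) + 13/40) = 333047/280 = 1189.45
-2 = -2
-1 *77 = -77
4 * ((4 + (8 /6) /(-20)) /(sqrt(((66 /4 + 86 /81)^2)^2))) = 2064528 /40470125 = 0.05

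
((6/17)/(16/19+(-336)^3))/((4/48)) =-171/1531547102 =-0.00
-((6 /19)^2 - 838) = 302482 /361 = 837.90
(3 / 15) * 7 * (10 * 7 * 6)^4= 43563744000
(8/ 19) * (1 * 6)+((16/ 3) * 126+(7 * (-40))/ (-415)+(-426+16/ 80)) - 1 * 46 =1603817/ 7885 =203.40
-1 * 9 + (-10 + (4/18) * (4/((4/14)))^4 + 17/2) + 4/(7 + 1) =76742/9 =8526.89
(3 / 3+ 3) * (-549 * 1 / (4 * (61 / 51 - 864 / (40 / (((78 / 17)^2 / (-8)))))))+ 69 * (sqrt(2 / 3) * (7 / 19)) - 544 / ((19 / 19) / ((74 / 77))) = -210431423 / 395351+ 161 * sqrt(6) / 19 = -511.51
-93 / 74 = -1.26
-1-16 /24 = -5 /3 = -1.67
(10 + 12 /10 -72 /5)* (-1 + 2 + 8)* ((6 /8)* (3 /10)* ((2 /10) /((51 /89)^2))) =-142578 /36125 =-3.95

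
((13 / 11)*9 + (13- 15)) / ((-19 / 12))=-5.45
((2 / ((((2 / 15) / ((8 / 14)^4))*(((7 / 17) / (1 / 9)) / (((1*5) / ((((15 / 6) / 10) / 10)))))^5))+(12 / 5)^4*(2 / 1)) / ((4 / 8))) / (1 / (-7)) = -726966849880764183614464 / 70917861301875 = -10250828726.86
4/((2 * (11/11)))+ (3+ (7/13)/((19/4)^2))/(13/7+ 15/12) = 1213930/408291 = 2.97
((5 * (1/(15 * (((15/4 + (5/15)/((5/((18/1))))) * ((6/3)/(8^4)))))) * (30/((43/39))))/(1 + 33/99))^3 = 2359010787328000000/105823817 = 22291870149.87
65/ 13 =5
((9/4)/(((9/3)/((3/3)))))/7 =3/28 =0.11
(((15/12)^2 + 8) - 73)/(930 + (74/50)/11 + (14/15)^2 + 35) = -358875/5464832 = -0.07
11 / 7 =1.57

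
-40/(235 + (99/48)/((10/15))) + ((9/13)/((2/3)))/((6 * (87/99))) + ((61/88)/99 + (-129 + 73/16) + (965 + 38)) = 878.60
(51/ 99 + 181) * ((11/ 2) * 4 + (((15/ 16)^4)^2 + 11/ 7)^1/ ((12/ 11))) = 4354.09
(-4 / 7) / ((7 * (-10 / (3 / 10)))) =3 / 1225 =0.00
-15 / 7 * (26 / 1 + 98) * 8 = -14880 / 7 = -2125.71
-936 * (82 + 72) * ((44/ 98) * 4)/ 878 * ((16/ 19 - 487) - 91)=9935722368/ 58387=170170.11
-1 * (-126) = 126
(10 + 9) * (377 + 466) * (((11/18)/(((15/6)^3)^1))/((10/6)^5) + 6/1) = 37558871946/390625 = 96150.71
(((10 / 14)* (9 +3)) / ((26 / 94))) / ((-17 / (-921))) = 2597220 / 1547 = 1678.88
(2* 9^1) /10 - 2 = -1 /5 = -0.20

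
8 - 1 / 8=63 / 8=7.88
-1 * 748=-748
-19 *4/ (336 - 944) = 1/ 8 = 0.12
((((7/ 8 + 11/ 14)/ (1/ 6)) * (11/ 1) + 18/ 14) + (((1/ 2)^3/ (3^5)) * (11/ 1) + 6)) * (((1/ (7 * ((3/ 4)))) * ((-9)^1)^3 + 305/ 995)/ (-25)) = 61403461151/ 94779720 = 647.85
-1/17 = -0.06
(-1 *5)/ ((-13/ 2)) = 10/ 13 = 0.77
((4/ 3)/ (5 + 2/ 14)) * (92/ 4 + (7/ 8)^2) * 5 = 5915/ 192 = 30.81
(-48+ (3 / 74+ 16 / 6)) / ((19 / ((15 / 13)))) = -50275 / 18278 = -2.75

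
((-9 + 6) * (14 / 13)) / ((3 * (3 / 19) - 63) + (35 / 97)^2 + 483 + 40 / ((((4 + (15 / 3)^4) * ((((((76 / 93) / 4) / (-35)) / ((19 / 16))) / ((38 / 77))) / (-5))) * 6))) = -14842998588 / 1956807935017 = -0.01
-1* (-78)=78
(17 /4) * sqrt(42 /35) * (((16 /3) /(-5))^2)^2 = 278528 * sqrt(30) /253125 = 6.03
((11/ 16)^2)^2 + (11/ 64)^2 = 16577/ 65536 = 0.25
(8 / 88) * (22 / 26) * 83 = 83 / 13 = 6.38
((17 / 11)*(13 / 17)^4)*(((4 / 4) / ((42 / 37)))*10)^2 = 41.01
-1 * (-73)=73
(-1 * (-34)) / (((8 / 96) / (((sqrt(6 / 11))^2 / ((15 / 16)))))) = 13056 / 55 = 237.38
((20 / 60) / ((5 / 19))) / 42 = 19 / 630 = 0.03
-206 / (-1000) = 103 / 500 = 0.21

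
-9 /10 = -0.90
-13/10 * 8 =-52/5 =-10.40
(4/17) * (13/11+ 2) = 140/187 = 0.75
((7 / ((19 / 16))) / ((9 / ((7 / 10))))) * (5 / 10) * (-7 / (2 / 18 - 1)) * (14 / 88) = 2401 / 8360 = 0.29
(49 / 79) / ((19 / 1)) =49 / 1501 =0.03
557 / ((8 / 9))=5013 / 8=626.62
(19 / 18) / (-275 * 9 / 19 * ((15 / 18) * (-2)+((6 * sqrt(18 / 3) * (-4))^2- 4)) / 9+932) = -361 / 16760406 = -0.00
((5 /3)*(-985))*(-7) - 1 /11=379222 /33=11491.58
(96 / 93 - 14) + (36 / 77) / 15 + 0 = -154398 / 11935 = -12.94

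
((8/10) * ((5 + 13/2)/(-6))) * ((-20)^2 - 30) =-1702/3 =-567.33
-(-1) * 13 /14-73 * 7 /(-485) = 13459 /6790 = 1.98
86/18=43/9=4.78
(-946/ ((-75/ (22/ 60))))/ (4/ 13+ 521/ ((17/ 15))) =1149863/ 114370875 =0.01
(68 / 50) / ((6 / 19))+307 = 311.31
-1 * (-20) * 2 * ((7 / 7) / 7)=40 / 7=5.71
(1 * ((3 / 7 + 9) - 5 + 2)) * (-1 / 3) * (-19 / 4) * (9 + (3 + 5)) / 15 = 323 / 28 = 11.54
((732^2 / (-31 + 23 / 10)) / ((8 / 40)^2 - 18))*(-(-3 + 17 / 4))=-167445000 / 128863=-1299.40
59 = 59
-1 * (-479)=479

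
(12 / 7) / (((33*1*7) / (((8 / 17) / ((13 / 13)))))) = 32 / 9163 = 0.00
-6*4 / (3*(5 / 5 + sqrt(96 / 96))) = -4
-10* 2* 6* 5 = -600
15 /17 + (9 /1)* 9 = 81.88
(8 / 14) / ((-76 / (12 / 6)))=-2 / 133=-0.02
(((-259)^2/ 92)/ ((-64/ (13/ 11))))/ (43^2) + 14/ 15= 1663503653/ 1796340480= 0.93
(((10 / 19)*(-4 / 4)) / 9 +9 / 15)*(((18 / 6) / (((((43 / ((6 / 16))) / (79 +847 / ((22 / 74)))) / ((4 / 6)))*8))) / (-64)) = -28243 / 522880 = -0.05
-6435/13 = -495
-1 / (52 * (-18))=0.00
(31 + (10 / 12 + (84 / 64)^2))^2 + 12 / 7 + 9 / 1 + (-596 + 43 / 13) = 29200065091 / 53673984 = 544.03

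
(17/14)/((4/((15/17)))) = 15/56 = 0.27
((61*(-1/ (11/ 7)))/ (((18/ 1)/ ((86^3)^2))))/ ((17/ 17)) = -86375104701536/ 99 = -872475805066.02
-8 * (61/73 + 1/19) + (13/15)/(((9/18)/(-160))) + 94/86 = -283.35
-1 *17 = -17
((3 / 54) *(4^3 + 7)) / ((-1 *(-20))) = 71 / 360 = 0.20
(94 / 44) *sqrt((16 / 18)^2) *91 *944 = 16149952 / 99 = 163130.83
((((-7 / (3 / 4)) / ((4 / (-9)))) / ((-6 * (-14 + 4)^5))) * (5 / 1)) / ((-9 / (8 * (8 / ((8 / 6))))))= -7 / 7500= -0.00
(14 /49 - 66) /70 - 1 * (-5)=4.06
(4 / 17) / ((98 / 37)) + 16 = 13402 / 833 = 16.09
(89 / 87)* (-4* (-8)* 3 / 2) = 1424 / 29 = 49.10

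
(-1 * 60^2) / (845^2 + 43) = -900 / 178517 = -0.01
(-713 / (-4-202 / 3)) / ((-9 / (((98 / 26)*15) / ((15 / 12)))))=-50.23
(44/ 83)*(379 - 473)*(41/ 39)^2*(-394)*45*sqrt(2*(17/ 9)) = 13696653520*sqrt(34)/ 42081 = 1897876.19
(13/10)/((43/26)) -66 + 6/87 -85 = -936154/6235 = -150.14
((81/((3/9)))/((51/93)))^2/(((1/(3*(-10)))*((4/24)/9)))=-91928664180/289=-318092263.60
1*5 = 5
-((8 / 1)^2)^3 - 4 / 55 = -14417924 / 55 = -262144.07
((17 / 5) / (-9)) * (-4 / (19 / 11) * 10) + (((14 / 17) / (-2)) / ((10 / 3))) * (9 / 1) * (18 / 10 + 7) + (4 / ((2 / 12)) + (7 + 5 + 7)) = 3049807 / 72675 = 41.97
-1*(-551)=551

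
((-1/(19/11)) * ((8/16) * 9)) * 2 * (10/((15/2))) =-132/19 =-6.95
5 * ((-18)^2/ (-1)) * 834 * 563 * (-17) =12931186680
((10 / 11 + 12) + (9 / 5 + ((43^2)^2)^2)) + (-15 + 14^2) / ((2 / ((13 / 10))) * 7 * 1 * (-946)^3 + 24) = 76192421781276129337939577 / 6518747110040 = 11688200277615.71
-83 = -83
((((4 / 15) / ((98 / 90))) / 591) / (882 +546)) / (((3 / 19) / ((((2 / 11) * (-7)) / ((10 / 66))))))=-38 / 2461515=-0.00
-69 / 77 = -0.90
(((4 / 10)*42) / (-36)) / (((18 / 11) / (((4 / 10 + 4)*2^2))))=-3388 / 675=-5.02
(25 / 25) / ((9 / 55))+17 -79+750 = 6247 / 9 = 694.11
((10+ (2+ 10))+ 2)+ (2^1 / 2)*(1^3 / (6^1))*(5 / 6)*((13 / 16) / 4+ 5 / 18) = 499049 / 20736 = 24.07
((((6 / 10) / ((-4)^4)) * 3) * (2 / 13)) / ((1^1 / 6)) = 27 / 4160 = 0.01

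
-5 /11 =-0.45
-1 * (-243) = 243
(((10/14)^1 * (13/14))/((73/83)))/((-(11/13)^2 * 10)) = -182351/1731268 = -0.11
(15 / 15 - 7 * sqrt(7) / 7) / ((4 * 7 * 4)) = -0.01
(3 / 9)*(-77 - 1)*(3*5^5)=-243750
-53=-53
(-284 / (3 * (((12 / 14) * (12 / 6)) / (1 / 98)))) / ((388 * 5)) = -71 / 244440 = -0.00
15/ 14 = 1.07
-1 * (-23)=23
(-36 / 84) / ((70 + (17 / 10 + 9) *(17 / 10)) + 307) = -100 / 92211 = -0.00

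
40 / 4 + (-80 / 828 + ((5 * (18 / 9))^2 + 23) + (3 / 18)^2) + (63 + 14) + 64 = 75605 / 276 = 273.93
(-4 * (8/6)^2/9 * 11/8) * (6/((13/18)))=-352/39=-9.03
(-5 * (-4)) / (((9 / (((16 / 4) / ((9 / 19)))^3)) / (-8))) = -70236160 / 6561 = -10705.10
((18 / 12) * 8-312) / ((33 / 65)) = -6500 / 11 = -590.91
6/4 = 3/2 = 1.50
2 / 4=1 / 2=0.50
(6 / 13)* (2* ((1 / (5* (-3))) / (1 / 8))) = -32 / 65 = -0.49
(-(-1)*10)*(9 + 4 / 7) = 670 / 7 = 95.71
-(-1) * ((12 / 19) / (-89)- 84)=-142056 / 1691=-84.01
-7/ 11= -0.64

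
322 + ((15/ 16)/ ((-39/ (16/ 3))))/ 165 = 414413/ 1287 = 322.00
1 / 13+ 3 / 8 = 47 / 104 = 0.45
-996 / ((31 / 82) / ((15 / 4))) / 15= -20418 / 31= -658.65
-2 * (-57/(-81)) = -38/27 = -1.41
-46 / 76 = -23 / 38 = -0.61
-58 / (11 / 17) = -986 / 11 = -89.64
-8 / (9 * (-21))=8 / 189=0.04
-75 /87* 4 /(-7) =100 /203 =0.49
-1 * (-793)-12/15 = 792.20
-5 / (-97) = 5 / 97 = 0.05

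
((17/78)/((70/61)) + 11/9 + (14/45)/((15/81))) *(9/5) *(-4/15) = -253247/170625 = -1.48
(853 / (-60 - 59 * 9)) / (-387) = 853 / 228717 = 0.00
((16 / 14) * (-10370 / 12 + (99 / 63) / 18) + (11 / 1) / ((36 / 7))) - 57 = -1838759 / 1764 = -1042.38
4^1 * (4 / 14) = 8 / 7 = 1.14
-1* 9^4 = -6561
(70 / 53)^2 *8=13.96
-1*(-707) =707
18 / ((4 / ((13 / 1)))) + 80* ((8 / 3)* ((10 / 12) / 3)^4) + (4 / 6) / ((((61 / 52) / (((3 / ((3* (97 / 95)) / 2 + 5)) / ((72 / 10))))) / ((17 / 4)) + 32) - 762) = 2635826856863 / 44100076428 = 59.77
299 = 299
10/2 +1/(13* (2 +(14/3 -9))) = 452/91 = 4.97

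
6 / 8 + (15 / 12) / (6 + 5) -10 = -9.14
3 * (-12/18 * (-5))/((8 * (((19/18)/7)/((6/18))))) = 105/38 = 2.76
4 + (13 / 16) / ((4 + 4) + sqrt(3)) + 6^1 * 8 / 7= 9363 / 854 - 13 * sqrt(3) / 976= 10.94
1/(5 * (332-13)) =1/1595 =0.00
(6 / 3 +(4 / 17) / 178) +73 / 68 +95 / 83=2119487 / 502316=4.22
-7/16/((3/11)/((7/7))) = -77/48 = -1.60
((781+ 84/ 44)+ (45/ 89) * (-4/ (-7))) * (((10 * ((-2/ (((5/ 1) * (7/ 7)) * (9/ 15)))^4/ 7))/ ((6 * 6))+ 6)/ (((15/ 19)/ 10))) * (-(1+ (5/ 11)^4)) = -95456385307960384/ 1536025039857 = -62145.07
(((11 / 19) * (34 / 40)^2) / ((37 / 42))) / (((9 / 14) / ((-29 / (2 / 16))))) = -9034718 / 52725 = -171.36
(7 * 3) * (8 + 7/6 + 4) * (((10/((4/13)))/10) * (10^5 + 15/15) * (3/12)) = 718907189/32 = 22465849.66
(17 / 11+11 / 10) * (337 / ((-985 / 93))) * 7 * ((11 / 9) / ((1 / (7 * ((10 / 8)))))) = -49654591 / 7880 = -6301.34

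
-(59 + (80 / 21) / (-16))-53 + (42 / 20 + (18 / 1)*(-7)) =-49489 / 210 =-235.66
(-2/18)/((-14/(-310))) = -2.46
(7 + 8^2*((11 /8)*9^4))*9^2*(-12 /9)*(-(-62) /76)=-966525750 /19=-50869776.32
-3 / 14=-0.21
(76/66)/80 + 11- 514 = -663941/1320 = -502.99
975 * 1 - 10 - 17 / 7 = 6738 / 7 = 962.57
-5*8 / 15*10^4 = -80000 / 3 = -26666.67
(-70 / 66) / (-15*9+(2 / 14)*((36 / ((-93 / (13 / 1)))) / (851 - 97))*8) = 220255 / 28036899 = 0.01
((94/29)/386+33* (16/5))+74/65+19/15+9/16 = 1896024047/17462640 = 108.58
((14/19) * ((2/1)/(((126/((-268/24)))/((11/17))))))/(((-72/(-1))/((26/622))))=-0.00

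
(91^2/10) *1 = 8281/10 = 828.10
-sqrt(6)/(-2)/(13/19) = 1.79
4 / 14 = 2 / 7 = 0.29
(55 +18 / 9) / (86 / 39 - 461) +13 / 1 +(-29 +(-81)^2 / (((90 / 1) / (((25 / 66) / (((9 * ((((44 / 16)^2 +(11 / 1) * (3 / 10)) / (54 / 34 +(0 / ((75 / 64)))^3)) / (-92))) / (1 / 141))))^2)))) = -16.12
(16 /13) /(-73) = -16 /949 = -0.02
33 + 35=68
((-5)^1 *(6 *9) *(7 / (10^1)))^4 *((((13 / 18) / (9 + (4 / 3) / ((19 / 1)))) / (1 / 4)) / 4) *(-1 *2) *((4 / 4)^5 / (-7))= 15008070987 / 517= 29029150.85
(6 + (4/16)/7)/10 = 169/280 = 0.60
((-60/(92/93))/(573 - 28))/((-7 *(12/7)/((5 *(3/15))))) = 93/10028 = 0.01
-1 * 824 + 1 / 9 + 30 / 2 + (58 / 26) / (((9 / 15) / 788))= 248140 / 117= 2120.85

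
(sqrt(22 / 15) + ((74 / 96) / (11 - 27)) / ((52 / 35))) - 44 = -1758479 / 39936 + sqrt(330) / 15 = -42.82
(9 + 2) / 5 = 11 / 5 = 2.20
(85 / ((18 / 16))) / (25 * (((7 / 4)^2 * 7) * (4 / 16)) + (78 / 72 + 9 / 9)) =8704 / 15675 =0.56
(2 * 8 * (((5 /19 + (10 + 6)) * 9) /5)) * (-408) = -18154368 /95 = -191098.61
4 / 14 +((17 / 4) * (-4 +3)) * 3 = -349 / 28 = -12.46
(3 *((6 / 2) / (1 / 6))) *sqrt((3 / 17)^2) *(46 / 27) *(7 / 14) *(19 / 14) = 1311 / 119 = 11.02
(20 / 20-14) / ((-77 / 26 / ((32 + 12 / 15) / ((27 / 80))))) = 426.61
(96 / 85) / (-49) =-96 / 4165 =-0.02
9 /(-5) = -9 /5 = -1.80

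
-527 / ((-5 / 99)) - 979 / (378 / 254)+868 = 10059292 / 945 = 10644.75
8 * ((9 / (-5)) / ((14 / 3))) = -108 / 35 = -3.09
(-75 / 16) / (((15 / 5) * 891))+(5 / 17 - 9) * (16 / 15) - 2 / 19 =-216265879 / 23023440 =-9.39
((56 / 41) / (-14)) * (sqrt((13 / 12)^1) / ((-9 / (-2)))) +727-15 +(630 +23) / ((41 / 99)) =93839 / 41-4 * sqrt(39) / 1107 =2288.73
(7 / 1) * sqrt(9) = 21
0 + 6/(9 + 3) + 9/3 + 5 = 17/2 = 8.50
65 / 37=1.76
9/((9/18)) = 18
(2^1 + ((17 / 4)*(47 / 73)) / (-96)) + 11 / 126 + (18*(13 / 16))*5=44258597 / 588672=75.18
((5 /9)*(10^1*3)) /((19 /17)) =850 /57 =14.91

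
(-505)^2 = 255025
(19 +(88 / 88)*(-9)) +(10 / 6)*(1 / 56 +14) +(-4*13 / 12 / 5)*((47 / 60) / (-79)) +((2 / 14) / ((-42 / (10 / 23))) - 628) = -95295013381 / 160259400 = -594.63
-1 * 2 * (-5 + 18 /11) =6.73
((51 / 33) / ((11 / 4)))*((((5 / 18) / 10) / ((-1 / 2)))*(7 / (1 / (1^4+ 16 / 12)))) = -0.51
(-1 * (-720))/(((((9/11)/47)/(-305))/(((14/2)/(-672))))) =788425/6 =131404.17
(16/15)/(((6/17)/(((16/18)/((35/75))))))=1088/189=5.76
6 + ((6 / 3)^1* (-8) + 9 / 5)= -41 / 5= -8.20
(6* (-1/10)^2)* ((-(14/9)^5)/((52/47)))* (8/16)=-1579858/6396975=-0.25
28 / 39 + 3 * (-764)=-2291.28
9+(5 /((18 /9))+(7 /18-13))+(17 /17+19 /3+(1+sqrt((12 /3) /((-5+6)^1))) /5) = 307 /45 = 6.82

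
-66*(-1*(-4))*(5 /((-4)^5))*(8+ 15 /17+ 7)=22275 /1088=20.47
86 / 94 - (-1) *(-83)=-3858 / 47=-82.09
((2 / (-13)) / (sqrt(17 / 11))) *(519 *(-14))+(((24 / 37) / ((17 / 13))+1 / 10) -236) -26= -1644231 / 6290+14532 *sqrt(187) / 221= 637.79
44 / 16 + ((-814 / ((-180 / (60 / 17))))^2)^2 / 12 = 439256710849 / 81182412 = 5410.74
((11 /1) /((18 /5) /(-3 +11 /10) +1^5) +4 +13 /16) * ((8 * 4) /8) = -2035 /68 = -29.93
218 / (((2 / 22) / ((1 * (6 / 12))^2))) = 1199 / 2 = 599.50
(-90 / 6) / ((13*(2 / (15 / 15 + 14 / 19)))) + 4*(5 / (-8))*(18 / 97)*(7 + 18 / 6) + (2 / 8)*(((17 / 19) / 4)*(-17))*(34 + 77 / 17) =-16203755 / 383344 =-42.27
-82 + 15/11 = -887/11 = -80.64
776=776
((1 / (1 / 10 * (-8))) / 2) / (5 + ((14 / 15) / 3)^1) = -225 / 1912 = -0.12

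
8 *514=4112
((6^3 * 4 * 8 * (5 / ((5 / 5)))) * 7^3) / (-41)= -11854080 / 41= -289123.90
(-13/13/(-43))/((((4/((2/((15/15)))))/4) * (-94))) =-1/2021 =-0.00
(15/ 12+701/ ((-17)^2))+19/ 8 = 13989/ 2312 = 6.05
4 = 4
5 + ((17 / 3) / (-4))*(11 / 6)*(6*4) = -172 / 3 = -57.33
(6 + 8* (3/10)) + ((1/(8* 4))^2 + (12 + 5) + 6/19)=25.72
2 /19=0.11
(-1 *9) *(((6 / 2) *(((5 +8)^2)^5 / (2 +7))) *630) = -260552549594610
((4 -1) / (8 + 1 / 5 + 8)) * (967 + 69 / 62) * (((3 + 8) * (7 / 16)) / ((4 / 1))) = 23108855 / 107136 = 215.70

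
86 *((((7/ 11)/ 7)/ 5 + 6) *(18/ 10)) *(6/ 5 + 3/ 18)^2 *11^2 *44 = 5790012866/ 625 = 9264020.59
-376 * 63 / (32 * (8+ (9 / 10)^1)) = -14805 / 178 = -83.17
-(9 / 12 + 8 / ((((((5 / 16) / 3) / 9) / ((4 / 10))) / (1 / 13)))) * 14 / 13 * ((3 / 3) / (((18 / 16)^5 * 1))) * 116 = -126931632128 / 83160675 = -1526.34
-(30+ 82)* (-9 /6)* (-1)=-168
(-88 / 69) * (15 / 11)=-40 / 23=-1.74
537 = 537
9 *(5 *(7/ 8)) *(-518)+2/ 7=-571087/ 28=-20395.96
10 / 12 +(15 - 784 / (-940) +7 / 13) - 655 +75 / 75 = -11672437 / 18330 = -636.79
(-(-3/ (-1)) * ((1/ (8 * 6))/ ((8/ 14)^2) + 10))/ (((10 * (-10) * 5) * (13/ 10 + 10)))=7729/ 1446400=0.01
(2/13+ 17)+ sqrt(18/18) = 236/13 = 18.15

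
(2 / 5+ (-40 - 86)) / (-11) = 628 / 55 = 11.42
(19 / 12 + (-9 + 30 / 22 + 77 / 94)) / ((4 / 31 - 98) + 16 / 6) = 52979 / 963688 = 0.05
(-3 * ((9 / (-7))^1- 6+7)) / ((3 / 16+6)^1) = 32 / 231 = 0.14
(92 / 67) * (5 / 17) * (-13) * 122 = -729560 / 1139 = -640.53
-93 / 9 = -10.33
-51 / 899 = -0.06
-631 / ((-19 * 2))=631 / 38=16.61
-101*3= -303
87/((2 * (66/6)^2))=87/242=0.36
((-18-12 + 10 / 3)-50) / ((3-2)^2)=-230 / 3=-76.67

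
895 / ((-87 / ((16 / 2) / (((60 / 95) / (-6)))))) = 68020 / 87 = 781.84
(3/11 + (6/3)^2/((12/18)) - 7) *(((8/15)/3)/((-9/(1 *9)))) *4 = 0.52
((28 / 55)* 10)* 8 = 448 / 11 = 40.73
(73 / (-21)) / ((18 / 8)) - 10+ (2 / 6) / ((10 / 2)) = -10847 / 945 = -11.48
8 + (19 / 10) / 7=579 / 70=8.27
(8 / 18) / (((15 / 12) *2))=8 / 45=0.18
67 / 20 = 3.35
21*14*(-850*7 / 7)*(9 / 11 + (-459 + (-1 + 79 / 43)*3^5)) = 30110950800 / 473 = 63659515.43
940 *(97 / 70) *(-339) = -3091002 / 7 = -441571.71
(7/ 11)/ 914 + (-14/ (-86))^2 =505589/ 18589846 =0.03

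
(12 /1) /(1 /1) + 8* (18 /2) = 84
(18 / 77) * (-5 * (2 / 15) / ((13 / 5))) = -60 / 1001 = -0.06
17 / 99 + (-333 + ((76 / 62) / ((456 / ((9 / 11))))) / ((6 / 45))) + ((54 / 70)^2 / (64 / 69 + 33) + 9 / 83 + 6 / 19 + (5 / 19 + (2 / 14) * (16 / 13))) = -479123300925097123 / 1443442284484200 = -331.93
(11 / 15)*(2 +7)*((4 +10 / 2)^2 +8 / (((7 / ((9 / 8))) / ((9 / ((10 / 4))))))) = 98901 / 175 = 565.15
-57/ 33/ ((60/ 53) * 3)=-1007/ 1980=-0.51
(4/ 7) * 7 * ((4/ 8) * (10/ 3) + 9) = 42.67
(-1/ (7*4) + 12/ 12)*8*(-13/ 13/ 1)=-54/ 7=-7.71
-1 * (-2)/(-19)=-2/19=-0.11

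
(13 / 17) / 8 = 13 / 136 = 0.10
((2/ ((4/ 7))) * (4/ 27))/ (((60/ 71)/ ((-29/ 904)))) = -14413/ 732240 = -0.02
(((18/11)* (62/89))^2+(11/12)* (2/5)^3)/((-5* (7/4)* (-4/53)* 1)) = 25870980206/12579538125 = 2.06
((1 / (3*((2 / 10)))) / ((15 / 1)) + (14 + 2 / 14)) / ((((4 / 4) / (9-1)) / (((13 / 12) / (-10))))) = -11674 / 945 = -12.35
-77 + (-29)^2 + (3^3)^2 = 1493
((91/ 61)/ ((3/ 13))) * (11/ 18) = 13013/ 3294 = 3.95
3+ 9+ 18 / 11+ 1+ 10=271 / 11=24.64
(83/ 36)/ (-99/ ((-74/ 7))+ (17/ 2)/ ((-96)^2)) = 0.25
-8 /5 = -1.60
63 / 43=1.47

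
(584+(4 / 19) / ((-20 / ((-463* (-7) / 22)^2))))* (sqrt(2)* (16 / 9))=7265884* sqrt(2) / 11495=893.91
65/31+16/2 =313/31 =10.10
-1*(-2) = 2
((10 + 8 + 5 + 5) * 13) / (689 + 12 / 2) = 364 / 695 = 0.52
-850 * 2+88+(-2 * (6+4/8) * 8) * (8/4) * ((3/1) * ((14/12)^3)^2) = -3096301/972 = -3185.49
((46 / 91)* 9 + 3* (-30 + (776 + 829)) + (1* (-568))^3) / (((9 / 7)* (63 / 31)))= -516936126613 / 7371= -70131071.31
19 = 19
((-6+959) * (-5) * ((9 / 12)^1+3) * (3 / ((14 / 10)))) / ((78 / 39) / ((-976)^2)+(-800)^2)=-14184452000 / 237085582223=-0.06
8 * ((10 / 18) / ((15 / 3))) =8 / 9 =0.89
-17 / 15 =-1.13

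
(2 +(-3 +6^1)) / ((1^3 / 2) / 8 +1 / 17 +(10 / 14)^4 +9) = 3265360 / 6126881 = 0.53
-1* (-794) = 794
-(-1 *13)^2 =-169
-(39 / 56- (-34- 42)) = -4295 / 56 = -76.70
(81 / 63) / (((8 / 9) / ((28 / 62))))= 81 / 124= 0.65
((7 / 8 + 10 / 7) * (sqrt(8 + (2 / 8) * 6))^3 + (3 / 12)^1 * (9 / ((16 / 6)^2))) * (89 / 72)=801 / 2048 + 72713 * sqrt(38) / 5376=83.77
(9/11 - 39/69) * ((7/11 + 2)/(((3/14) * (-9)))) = -25984/75141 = -0.35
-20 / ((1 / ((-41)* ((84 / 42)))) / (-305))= -500200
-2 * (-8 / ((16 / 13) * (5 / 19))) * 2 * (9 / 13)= 342 / 5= 68.40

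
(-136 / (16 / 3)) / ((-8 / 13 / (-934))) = -38702.62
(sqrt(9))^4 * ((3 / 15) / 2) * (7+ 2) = 729 / 10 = 72.90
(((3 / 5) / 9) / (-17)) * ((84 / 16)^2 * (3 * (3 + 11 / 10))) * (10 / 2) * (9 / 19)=-162729 / 51680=-3.15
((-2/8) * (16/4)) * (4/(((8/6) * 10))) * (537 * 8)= -6444/5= -1288.80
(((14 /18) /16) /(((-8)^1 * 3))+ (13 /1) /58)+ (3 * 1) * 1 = 322933 /100224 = 3.22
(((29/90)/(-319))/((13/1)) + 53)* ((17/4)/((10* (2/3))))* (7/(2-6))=-81170971/1372800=-59.13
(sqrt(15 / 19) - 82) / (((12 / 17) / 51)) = -5860.30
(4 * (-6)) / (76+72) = -6 / 37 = -0.16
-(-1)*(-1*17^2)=-289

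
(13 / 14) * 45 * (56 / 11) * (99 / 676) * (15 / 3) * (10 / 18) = 1125 / 13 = 86.54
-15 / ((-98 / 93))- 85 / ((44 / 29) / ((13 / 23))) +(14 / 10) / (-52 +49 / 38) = -8341058133 / 477780380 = -17.46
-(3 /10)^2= -9 /100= -0.09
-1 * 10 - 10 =-20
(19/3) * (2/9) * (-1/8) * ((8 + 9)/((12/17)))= -5491/1296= -4.24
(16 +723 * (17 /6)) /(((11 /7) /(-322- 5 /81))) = -423115.92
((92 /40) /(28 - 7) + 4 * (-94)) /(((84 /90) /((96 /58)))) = -947244 /1421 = -666.60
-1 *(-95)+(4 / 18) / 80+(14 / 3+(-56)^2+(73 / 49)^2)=2798701681 / 864360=3237.89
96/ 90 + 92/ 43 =2068/ 645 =3.21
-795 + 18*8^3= 8421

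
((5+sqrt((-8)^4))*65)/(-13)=-345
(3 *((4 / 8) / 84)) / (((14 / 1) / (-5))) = -5 / 784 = -0.01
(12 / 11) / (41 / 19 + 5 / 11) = 38 / 91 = 0.42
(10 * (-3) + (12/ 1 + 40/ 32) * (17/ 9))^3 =-5735339/ 46656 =-122.93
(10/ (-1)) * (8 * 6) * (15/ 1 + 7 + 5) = -12960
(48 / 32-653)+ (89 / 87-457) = -192701 / 174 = -1107.48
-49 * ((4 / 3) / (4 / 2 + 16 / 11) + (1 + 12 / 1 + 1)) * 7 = -281260 / 57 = -4934.39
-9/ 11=-0.82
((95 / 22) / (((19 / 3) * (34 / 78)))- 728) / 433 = -271687 / 161942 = -1.68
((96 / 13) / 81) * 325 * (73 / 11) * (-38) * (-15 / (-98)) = -5548000 / 4851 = -1143.68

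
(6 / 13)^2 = 36 / 169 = 0.21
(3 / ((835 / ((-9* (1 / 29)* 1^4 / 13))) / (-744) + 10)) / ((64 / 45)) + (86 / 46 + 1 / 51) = 1380059155 / 716477784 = 1.93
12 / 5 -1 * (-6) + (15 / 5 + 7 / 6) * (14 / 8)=1883 / 120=15.69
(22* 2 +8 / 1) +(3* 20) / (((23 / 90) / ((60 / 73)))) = 244.97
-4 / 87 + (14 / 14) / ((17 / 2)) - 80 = -79.93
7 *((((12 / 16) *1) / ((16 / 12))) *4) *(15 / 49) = 135 / 28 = 4.82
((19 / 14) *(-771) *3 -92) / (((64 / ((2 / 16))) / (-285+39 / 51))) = 6830485 / 3808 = 1793.72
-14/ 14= -1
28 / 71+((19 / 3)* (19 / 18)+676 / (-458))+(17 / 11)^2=849040409 / 106236306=7.99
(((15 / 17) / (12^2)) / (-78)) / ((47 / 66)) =-55 / 498576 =-0.00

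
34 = 34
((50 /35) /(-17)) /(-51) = 10 /6069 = 0.00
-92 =-92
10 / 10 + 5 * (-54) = -269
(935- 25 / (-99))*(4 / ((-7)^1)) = -370360 / 693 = -534.43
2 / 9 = 0.22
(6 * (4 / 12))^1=2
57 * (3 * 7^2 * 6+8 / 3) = 50426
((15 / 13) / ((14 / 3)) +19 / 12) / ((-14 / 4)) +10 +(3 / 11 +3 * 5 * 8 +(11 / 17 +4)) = 96055247 / 714714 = 134.40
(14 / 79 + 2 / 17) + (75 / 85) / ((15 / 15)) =93 / 79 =1.18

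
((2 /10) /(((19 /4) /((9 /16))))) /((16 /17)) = 153 /6080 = 0.03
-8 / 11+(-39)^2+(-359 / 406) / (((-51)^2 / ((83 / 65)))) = 1147872914203 / 755044290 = 1520.27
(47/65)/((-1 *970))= -47/63050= -0.00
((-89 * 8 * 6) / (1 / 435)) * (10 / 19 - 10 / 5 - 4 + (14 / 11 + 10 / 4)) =660632760 / 209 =3160922.30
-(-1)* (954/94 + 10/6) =11.82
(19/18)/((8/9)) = 19/16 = 1.19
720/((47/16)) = 11520/47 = 245.11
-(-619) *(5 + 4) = 5571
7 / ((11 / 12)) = 84 / 11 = 7.64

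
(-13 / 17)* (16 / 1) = -12.24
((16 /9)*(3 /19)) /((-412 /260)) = -1040 /5871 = -0.18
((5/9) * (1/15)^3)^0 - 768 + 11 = -756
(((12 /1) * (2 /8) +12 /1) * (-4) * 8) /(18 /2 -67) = 240 /29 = 8.28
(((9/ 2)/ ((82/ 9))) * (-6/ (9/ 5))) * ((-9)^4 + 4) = -886275/ 82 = -10808.23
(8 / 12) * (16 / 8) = 4 / 3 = 1.33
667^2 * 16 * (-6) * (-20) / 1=854186880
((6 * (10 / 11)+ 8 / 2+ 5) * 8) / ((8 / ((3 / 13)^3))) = 4293 / 24167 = 0.18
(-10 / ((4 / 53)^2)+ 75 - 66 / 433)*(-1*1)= 5822213 / 3464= 1680.78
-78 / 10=-39 / 5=-7.80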